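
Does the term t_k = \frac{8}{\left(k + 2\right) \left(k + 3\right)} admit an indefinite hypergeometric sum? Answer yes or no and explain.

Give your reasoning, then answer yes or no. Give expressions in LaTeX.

t_(k+1)/t_k = (k + 2)/(k + 4).
So A=k + 2 and B=k + 4, with C=1.
Solve (k + 2)·f(k+1) − (k + 3)·f(k) = 1.
deg f ≤ 1 (via 1,1,0).
Match coefficients ⇒ f(k) = k/2.
Certificate R = B(k−1)f/C = k*(k + 3)/2 gives s_k = 4*k/(k + 2).
Check: Δs_k = 8/(k**2 + 5*k + 6). ✓

Yes. s_k = \frac{4 k}{k + 2}.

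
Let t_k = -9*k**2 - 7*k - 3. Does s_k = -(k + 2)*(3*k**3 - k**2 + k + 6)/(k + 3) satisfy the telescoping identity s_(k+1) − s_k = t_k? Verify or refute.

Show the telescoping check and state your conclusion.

Invalid: residual (6*k**3 + 35*k**2 + 23*k + 3)/(k**2 + 7*k + 12) ≠ 0.

s_(k+1) = -(k + 3)*(k + 3*(k + 1)**3 - (k + 1)**2 + 7)/(k + 4)
s_(k+1) − s_k = (-9*k**4 - 64*k**3 - 125*k**2 - 82*k - 33)/(k**2 + 7*k + 12)
(s_(k+1) − s_k) − t_k = (6*k**3 + 35*k**2 + 23*k + 3)/(k**2 + 7*k + 12)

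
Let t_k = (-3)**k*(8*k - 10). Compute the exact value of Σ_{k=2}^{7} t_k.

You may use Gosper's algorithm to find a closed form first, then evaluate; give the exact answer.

Σ = -78732

Ratio r(k) = 3*(1 - 4*k)/(4*k - 5).
Factor: A=-3; B=1; C=k - 5/4.
Key eq: (-3)·f(k+1) = (1)·f(k) + (k - 5/4).
deg f ≤ 1 (via 0,0,1).
Coefficient equations give f(k) = -(k - 2)/4.
Get s_k = R·t_k = 2*(-3)**k*(2 - k) with R(k) = B(k−1)f(k)/C(k) = -(k - 2)/(4*k - 5).
Check: Δs_k = (-3)**k*(8*k - 10). ✓
Sum = s_(8) − s_(2); s_(8) = -78732, s_(2) = 0 ⇒ -78732.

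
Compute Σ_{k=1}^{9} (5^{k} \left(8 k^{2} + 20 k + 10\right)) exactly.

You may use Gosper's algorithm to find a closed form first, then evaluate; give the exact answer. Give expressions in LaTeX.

t_(k+1)/t_k = 5*(4*k**2 + 18*k + 19)/(4*k**2 + 10*k + 5).
Factor: A=5; B=1; C=k**2 + 5*k/2 + 5/4.
Key eq: (5)·f(k+1) = (1)·f(k) + (k**2 + 5*k/2 + 5/4).
deg f ≤ 2 (via 0,0,2).
A polynomial solution: f(k) = k**2/4.
Then R = B(k−1)f/C = k**2/(4*k**2 + 10*k + 5), so s_k = R(k)·t_k = 2*5**k*k**2.
s_(k+1) − s_k = 2*5**k*(-k**2 + 5*(k + 1)**2) = t_k.
Telescoping: Σ = s_(10) − s_(1) = 1953125000 − (10) = 1953124990.

Σ = 1953124990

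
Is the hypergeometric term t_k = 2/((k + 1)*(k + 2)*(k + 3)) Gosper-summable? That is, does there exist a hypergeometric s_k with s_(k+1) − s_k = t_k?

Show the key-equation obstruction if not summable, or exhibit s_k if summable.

Yes. s_k = k*(k + 3)/(2*(k + 1)*(k + 2)).

t_(k+1)/t_k = (k + 1)/(k + 4).
So A=k + 1 and B=k + 4, with C=1.
Set up (k + 1)·f(k+1) − (k + 3)·f(k) − (1) = 0.
Bound: deg f ≤ 2.
A polynomial solution: f(k) = k*(k + 3)/4.
Get s_k = R·t_k = k*(k + 3)/(2*(k + 1)*(k + 2)) with R(k) = B(k−1)f(k)/C(k) = k*(k + 3)**2/4.
Check: Δs_k = 2/(k**3 + 6*k**2 + 11*k + 6). ✓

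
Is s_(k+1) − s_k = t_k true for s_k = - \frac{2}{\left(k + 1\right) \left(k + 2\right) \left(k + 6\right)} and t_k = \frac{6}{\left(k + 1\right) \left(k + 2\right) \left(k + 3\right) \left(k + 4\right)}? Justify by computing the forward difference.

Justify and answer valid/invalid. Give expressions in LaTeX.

Invalid: residual \frac{12 \left(- 2 k - 11\right)}{k^{6} + 23 k^{5} + 207 k^{4} + 925 k^{3} + 2144 k^{2} + 2412 k + 1008} ≠ 0.

s_(k+1) = -2/((k + 2)*(k + 3)*(k + 7))
s_(k+1) − s_k = 6*(k + 5)/(k**5 + 19*k**4 + 131*k**3 + 401*k**2 + 540*k + 252)
(s_(k+1) − s_k) − t_k = 12*(-2*k - 11)/(k**6 + 23*k**5 + 207*k**4 + 925*k**3 + 2144*k**2 + 2412*k + 1008)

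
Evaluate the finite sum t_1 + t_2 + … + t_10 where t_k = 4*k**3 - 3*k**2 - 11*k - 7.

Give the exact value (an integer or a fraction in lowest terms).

Σ = 10270

r(k) = (4*k**3 + 9*k**2 - 5*k - 17)/(4*k**3 - 3*k**2 - 11*k - 7) after simplifying.
Factor: A=1; B=1; C=k**3 - 3*k**2/4 - 11*k/4 - 7/4.
Key eq: (1)·f(k+1) = (1)·f(k) + (k**3 - 3*k**2/4 - 11*k/4 - 7/4).
d = 4 from the (0,0,3) case.
Coefficient equations give f(k) = k*(k**3 - 3*k**2 - 3*k - 2)/4.
Then R = B(k−1)f/C = k*(k**3 - 3*k**2 - 3*k - 2)/(4*k**3 - 3*k**2 - 11*k - 7), so s_k = R(k)·t_k = k*(k**3 - 3*k**2 - 3*k - 2).
s_(k+1) − s_k = 4*k**3 - 3*k**2 - 11*k - 7 = t_k.
Evaluate s at k=11 and k=1: 10263 and -7; difference 10270.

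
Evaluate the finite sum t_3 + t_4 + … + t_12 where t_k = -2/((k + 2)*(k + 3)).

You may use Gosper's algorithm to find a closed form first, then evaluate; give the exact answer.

Σ = -4/15

r(k) = (k + 2)/(k + 4) after simplifying.
A = k + 2, B = k + 4, C = 1.
Need (k + 2)·f(k+1) − (k + 3)·f(k) = 1.
From deg A=1, deg B=1, deg C=0: d=1.
Coefficient equations give f(k) = k/2.
Then R = B(k−1)f/C = k*(k + 3)/2, so s_k = R(k)·t_k = -k/(k + 2).
Check: Δs_k = -2/(k**2 + 5*k + 6). ✓
Evaluate s at k=13 and k=3: -13/15 and -3/5; difference -4/15.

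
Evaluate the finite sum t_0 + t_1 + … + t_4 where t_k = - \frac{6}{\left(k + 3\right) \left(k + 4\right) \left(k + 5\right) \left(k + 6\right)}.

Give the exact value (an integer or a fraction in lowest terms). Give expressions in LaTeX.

t_(k+1)/t_k = (k + 3)/(k + 7).
Factor: A=k + 3; B=k + 7; C=1.
Need (k + 3)·f(k+1) − (k + 6)·f(k) = 1.
d = 3 from the (1,1,0) case.
A polynomial solution: f(k) = k*(k**2 + 12*k + 47)/180.
Certificate R = B(k−1)f/C = k*(k + 6)*(k**2 + 12*k + 47)/180 gives s_k = k*(-k**2 - 12*k - 47)/(30*(k + 3)*(k + 4)*(k + 5)).
s_(k+1) − s_k = -6/(k**4 + 18*k**3 + 119*k**2 + 342*k + 360) = t_k.
Σ_(k=0)^(4) t_k = s_(5) − s_(0) = -11/360 − (0) = -11/360.

Σ = -11/360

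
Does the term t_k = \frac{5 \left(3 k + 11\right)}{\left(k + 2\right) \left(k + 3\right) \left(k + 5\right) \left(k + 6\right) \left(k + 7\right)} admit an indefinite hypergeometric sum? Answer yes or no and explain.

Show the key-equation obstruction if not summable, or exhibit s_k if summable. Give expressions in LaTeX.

Ratio r(k) = (k + 2)*(k + 5)*(3*k + 14)/((k + 4)*(k + 8)*(3*k + 11)).
Take A(k)=k + 2, B(k)=k + 8, C(k)=k**2 + 23*k/3 + 44/3.
f must satisfy (k + 2)·f(k+1) − (k + 7)·f(k) = k**2 + 23*k/3 + 44/3.
d = 5 from the (1,1,2) case.
Coefficient equations give f(k) = k*(k + 3)*(k + 4)*(k**2 + 13*k + 52)/180.
R(k) = B(k−1)·f(k)/C(k) = k*(k + 3)*(k + 7)*(k**2 + 13*k + 52)/(60*(3*k + 11)); s_k = R·t_k = k*(k**2 + 13*k + 52)/(12*(k**3 + 13*k**2 + 52*k + 60)).
Δs = 5*(3*k + 11)/(k**5 + 23*k**4 + 203*k**3 + 853*k**2 + 1692*k + 1260), as required.

Yes. s_k = \frac{k \left(k^{2} + 13 k + 52\right)}{12 \left(k^{3} + 13 k^{2} + 52 k + 60\right)}.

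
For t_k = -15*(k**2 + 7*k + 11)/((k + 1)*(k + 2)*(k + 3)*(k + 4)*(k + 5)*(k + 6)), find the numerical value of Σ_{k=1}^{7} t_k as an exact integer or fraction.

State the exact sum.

Σ = -2065/20592

Compute t_(k+1)/t_k: get (k + 1)*(7*k + (k + 1)**2 + 18)/((k + 7)*(k**2 + 7*k + 11)).
Gosper form: A/B · C(k+1)/C(k) with A=k + 1, B=k + 7, C=k**2 + 7*k + 11.
Key eq: (k + 1)·f(k+1) = (k + 6)·f(k) + (k**2 + 7*k + 11).
Bound: deg f ≤ 5.
Solving with deg f ≤ 5: f(k) = k*(k + 2)*(k + 4)*(k**2 + 9*k + 23)/45.
Certificate R = B(k−1)f/C = k*(k + 2)*(k + 4)*(k + 6)*(k**2 + 9*k + 23)/(45*(k**2 + 7*k + 11)) gives s_k = k*(-k**2 - 9*k - 23)/(3*(k**3 + 9*k**2 + 23*k + 15)).
s_(k+1) − s_k = 15*(-k**2 - 7*k - 11)/(k**6 + 21*k**5 + 175*k**4 + 735*k**3 + 1624*k**2 + 1764*k + 720) = t_k.
Sum = s_(8) − s_(1); s_(8) = -424/1287, s_(1) = -11/48 ⇒ -2065/20592.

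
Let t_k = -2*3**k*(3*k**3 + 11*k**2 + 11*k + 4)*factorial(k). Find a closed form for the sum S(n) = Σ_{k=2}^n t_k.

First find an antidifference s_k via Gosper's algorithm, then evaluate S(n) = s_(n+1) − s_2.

r(k) = 3*(3*k**4 + 23*k**3 + 62*k**2 + 71*k + 29)/(3*k**3 + 11*k**2 + 11*k + 4) after simplifying.
A = 3*k + 3, B = 1, C = k**3 + 11*k**2/3 + 11*k/3 + 4/3.
Key eq: (3*k + 3)·f(k+1) = (1)·f(k) + (k**3 + 11*k**2/3 + 11*k/3 + 4/3).
From deg A=1, deg B=0, deg C=3: d=2.
Solving with deg f ≤ 2: f(k) = (k**2 + k - 1)/3.
Get s_k = R·t_k = -2*3**k*(k**2 + k - 1)*factorial(k) with R(k) = B(k−1)f(k)/C(k) = (k**2 + k - 1)/(3*k**3 + 11*k**2 + 11*k + 4).
Check: Δs_k = -2*3**k*(3*k**3 + 11*k**2 + 11*k + 4)*factorial(k). ✓
Telescope: S(n) = s_(n+1) − s_(2) = -6*3**n*(n**2 + 3*n + 1)*factorial(n + 1) − (-180) = -6*3**n*n**3*factorial(n) - 24*3**n*n**2*factorial(n) - 24*3**n*n*factorial(n) - 6*3**n*factorial(n) + 180.

S(n) = -6*3**n*n**3*factorial(n) - 24*3**n*n**2*factorial(n) - 24*3**n*n*factorial(n) - 6*3**n*factorial(n) + 180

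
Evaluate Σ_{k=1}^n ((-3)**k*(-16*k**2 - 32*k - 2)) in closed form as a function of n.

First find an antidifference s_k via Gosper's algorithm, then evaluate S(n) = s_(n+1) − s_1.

S(n) = -12*(-3)**n*n**2 - 30*(-3)**n*n - 6*(-3)**n + 6

Compute t_(k+1)/t_k: get 3*(-8*k**2 - 32*k - 25)/(8*k**2 + 16*k + 1).
Normal form (A,B,C) = (-3, 1, k**2 + 2*k + 1/8).
Need (-3)·f(k+1) − (1)·f(k) = k**2 + 2*k + 1/8.
Degrees (0,0,2) ⇒ d ≤ 2.
Solving with deg f ≤ 2: f(k) = -(2*k**2 + k - 2)/8.
So s_k = (B(k−1)f/C)·t_k = (-(2*k**2 + k - 2)/(8*k**2 + 16*k + 1))·t_k = 2*(-3)**k*(2*k**2 + k - 2).
Verify: (-3)**k*(-16*k**2 - 32*k - 2) matches t_k.
Σ_(k=1)^n t_k = s_(n+1) − s_(1) = ((-3)**(n + 1)*(4*n**2 + 10*n + 2)) − (-6), i.e. -12*(-3)**n*n**2 - 30*(-3)**n*n - 6*(-3)**n + 6.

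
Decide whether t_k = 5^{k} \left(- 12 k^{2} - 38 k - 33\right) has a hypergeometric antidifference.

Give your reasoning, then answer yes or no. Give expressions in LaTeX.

t_(k+1)/t_k = 5*(12*k**2 + 62*k + 83)/(12*k**2 + 38*k + 33).
A = 5, B = 1, C = k**2 + 19*k/6 + 11/4.
Key eq: (5)·f(k+1) = (1)·f(k) + (k**2 + 19*k/6 + 11/4).
From deg A=0, deg B=0, deg C=2: d=2.
A polynomial solution: f(k) = (3*k**2 + 2*k + 2)/12.
Get s_k = R·t_k = 5**k*(-3*k**2 - 2*k - 2) with R(k) = B(k−1)f(k)/C(k) = (3*k**2 + 2*k + 2)/(12*k**2 + 38*k + 33).
Verify: 5**k*(-12*k**2 - 38*k - 33) matches t_k.

Yes. s_k = 5^{k} \left(- 3 k^{2} - 2 k - 2\right).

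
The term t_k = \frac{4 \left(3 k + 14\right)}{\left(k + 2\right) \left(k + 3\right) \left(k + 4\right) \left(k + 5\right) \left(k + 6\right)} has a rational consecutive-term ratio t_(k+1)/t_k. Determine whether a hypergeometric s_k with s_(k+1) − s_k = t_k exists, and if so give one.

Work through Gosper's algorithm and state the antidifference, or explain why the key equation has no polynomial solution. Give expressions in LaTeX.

The ratio is (k + 2)*(3*k + 17)/((k + 7)*(3*k + 14)).
A = k + 2, B = k + 7, C = k + 14/3.
f must satisfy (k + 2)·f(k+1) − (k + 6)·f(k) = k + 14/3.
deg f ≤ 4 (via 1,1,1).
Solve for f: f(k) = k*(k + 4)*(k**2 + 10*k + 31)/90 (degree 4 ≤ 4).
Certificate R = B(k−1)f/C = k*(k + 4)*(k + 6)*(k**2 + 10*k + 31)/(30*(3*k + 14)) gives s_k = 2*k*(k**2 + 10*k + 31)/(15*(k**3 + 10*k**2 + 31*k + 30)).
Check: Δs_k = 4*(3*k + 14)/(k**5 + 20*k**4 + 155*k**3 + 580*k**2 + 1044*k + 720). ✓

s_k = \frac{2 k \left(k^{2} + 10 k + 31\right)}{15 \left(k^{3} + 10 k^{2} + 31 k + 30\right)}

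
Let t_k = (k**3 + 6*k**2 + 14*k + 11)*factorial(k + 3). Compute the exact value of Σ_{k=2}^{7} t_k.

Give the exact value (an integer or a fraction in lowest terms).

Σ = 2913925560

r(k) = (k**4 + 13*k**3 + 65*k**2 + 148*k + 128)/(k**3 + 6*k**2 + 14*k + 11) after simplifying.
Gosper form: A/B · C(k+1)/C(k) with A=k + 4, B=1, C=k**3 + 6*k**2 + 14*k + 11.
Set up (k + 4)·f(k+1) − (1)·f(k) − (k**3 + 6*k**2 + 14*k + 11) = 0.
d = 2 from the (1,0,3) case.
A polynomial solution: f(k) = k**2 + k + 1.
So s_k = (B(k−1)f/C)·t_k = ((k**2 + k + 1)/(k**3 + 6*k**2 + 14*k + 11))·t_k = (k**2 + k + 1)*factorial(k + 3).
s_(k+1) − s_k = (k**3 + 6*k**2 + 14*k + 11)*factorial(k + 3) = t_k.
Sum = s_(8) − s_(2); s_(8) = 2913926400, s_(2) = 840 ⇒ 2913925560.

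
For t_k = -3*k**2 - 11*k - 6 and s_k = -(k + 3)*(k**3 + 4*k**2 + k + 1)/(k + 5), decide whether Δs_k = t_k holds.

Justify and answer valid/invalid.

Invalid: residual 2*(2*k**3 + 22*k**2 + 60*k + 29)/(k**2 + 11*k + 30) ≠ 0.

s_(k+1) = -(k + 4)*(k + (k + 1)**3 + 4*(k + 1)**2 + 2)/(k + 6)
s_(k+1) − s_k = (-3*k**4 - 40*k**3 - 173*k**2 - 276*k - 122)/(k**2 + 11*k + 30)
(s_(k+1) − s_k) − t_k = 2*(2*k**3 + 22*k**2 + 60*k + 29)/(k**2 + 11*k + 30)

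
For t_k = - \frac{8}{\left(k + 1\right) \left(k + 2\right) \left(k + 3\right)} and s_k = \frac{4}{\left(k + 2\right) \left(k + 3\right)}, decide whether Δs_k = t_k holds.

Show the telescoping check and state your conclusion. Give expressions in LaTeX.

s_(k+1) = 4/((k + 3)*(k + 4))
s_(k+1) − s_k = -8/(k**3 + 9*k**2 + 26*k + 24)
(s_(k+1) − s_k) − t_k = 24/(k**4 + 10*k**3 + 35*k**2 + 50*k + 24)

Invalid: residual \frac{24}{k^{4} + 10 k^{3} + 35 k^{2} + 50 k + 24} ≠ 0.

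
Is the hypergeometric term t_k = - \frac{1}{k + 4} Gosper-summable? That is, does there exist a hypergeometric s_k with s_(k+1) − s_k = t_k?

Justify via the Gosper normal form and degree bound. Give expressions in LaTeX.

Ratio r(k) = (k + 4)/(k + 5).
Normal form (A,B,C) = (k + 4, k + 5, 1).
Solve (k + 4)·f(k+1) − (k + 4)·f(k) = 1.
deg f ≤ 0 (via 1,1,0).
Put f(k) = c0: A·f(k+1) − B(k−1)·f(k) − C = -1; need -1 = 0 — inconsistent ⇒ no f, not summable.

No — the linear system for f has no solution.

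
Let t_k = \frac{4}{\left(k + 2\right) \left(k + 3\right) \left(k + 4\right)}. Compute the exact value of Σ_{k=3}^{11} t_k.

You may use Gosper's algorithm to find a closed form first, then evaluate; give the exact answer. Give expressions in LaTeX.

The ratio is (k + 2)/(k + 5).
Gosper form: A/B · C(k+1)/C(k) with A=k + 2, B=k + 5, C=1.
Key eq: (k + 2)·f(k+1) = (k + 4)·f(k) + (1).
Bound: deg f ≤ 2.
Solve for f: f(k) = k*(k + 5)/12 (degree 2 ≤ 2).
R(k) = B(k−1)·f(k)/C(k) = k*(k + 4)*(k + 5)/12; s_k = R·t_k = k*(k + 5)/(3*(k + 2)*(k + 3)).
Δs = 4/(k**3 + 9*k**2 + 26*k + 24), as required.
Sum = s_(12) − s_(3); s_(12) = 34/105, s_(3) = 4/15 ⇒ 2/35.

Σ = 2/35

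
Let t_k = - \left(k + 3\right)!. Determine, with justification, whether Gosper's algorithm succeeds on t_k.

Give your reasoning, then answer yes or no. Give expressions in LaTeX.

No — negative degree bound, so no certificate f.

t_(k+1)/t_k = k + 4.
Normal form (A,B,C) = (k + 4, 1, 1).
f must satisfy (k + 4)·f(k+1) − (1)·f(k) = 1.
deg f ≤ -1 (via 1,0,0).
deg f ≤ -1 is impossible — no certificate.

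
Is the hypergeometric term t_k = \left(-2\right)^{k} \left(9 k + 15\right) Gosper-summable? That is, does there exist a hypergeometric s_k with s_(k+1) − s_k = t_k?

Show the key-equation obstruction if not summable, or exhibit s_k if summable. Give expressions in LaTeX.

Yes. s_k = - 3 \left(-2\right)^{k} \left(k + 1\right).

Compute t_(k+1)/t_k: get 2*(-3*k - 8)/(3*k + 5).
Factor: A=-2; B=1; C=k + 5/3.
Set up (-2)·f(k+1) − (1)·f(k) − (k + 5/3) = 0.
d = 1 from the (0,0,1) case.
Match coefficients ⇒ f(k) = -(k + 1)/3.
Then R = B(k−1)f/C = -(k + 1)/(3*k + 5), so s_k = R(k)·t_k = -3*(-2)**k*(k + 1).
Check: Δs_k = (-2)**k*(9*k + 15). ✓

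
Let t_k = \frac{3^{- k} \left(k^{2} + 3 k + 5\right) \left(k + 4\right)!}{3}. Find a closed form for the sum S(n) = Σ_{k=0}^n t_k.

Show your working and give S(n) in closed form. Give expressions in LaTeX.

Step 1: r(k) = (k + 5)*(3*k + (k + 1)**2 + 8)/(3*(k**2 + 3*k + 5)).
Normal form (A,B,C) = (k/3 + 5/3, 1, k**2 + 3*k + 5).
f must satisfy (k/3 + 5/3)·f(k+1) − (1)·f(k) = k**2 + 3*k + 5.
deg f ≤ 1 (via 1,0,2).
Solve for f: f(k) = 3*k (degree 1 ≤ 1).
Then R = B(k−1)f/C = 3*k/(k**2 + 3*k + 5), so s_k = R(k)·t_k = k*factorial(k + 4)/3**k.
s_(k+1) − s_k = (k**2 + 3*k + 5)*factorial(k + 4)/(3*3**k) = t_k.
s_(n+1) = 3**(-n - 1)*(n + 1)*factorial(n + 5) and s_(0) = 0, so S(n) = 3**(-n - 1)*(n + 1)*factorial(n + 5).

S(n) = 3^{- n - 1} \left(n + 1\right) \left(n + 5\right)!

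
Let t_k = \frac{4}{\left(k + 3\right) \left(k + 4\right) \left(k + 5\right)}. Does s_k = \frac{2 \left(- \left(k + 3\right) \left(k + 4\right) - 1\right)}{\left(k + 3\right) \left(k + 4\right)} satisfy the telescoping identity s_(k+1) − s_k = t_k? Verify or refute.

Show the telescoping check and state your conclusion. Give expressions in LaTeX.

Valid: the claim telescopes to t_k.

s_(k+1) = 2*(-(k + 4)*(k + 5) - 1)/((k + 4)*(k + 5))
s_(k+1) − s_k = 4/(k**3 + 12*k**2 + 47*k + 60)
(s_(k+1) − s_k) − t_k = 0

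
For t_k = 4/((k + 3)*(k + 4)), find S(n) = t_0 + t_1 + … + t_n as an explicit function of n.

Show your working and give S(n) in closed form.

Step 1: r(k) = (k + 3)/(k + 5).
Factor: A=k + 3; B=k + 5; C=1.
Need (k + 3)·f(k+1) − (k + 4)·f(k) = 1.
Bound: deg f ≤ 1.
A polynomial solution: f(k) = k/3.
Certificate R = B(k−1)f/C = k*(k + 4)/3 gives s_k = 4*k/(3*(k + 3)).
Verify: 4/(k**2 + 7*k + 12) matches t_k.
Evaluate: s_(n+1) = 4*(n + 1)/(3*(n + 4)); subtract s_(0) = 0 ⇒ S(n) = 4*(n + 1)/(3*(n + 4)).

S(n) = 4*(n + 1)/(3*(n + 4))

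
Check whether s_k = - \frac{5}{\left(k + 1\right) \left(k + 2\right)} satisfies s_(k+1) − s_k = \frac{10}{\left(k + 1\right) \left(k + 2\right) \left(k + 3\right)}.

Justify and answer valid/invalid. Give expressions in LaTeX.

s_(k+1) = -5/((k + 2)*(k + 3))
s_(k+1) − s_k = 10/(k**3 + 6*k**2 + 11*k + 6)
(s_(k+1) − s_k) − t_k = 0

Valid: the claim telescopes to t_k.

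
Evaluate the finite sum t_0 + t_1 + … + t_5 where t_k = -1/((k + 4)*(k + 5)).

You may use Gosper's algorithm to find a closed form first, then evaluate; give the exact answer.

Σ = -3/20

Compute t_(k+1)/t_k: get (k + 4)/(k + 6).
Gosper form: A/B · C(k+1)/C(k) with A=k + 4, B=k + 6, C=1.
f must satisfy (k + 4)·f(k+1) − (k + 5)·f(k) = 1.
deg f ≤ 1 (via 1,1,0).
A polynomial solution: f(k) = k/4.
Certificate R = B(k−1)f/C = k*(k + 5)/4 gives s_k = -k/(4*k + 16).
Verify: -1/(k**2 + 9*k + 20) matches t_k.
Sum = s_(6) − s_(0); s_(6) = -3/20, s_(0) = 0 ⇒ -3/20.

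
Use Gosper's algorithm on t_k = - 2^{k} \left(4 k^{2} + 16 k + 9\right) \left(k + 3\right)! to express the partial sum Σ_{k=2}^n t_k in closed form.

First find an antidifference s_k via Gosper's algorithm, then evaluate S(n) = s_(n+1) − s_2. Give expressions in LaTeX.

Compute t_(k+1)/t_k: get 2*(4*k**3 + 40*k**2 + 125*k + 116)/(4*k**2 + 16*k + 9).
So A=2*k + 8 and B=1, with C=k**2 + 4*k + 9/4.
Set up (2*k + 8)·f(k+1) − (1)·f(k) − (k**2 + 4*k + 9/4) = 0.
Degrees (1,0,2) ⇒ d ≤ 1.
Solving with deg f ≤ 1: f(k) = (2*k - 1)/4.
Get s_k = R·t_k = -2**k*(2*k - 1)*factorial(k + 3) with R(k) = B(k−1)f(k)/C(k) = (2*k - 1)/(4*k**2 + 16*k + 9).
s_(k+1) − s_k = -2**k*(4*k**2 + 16*k + 9)*factorial(k + 3) = t_k.
Σ_(k=2)^n t_k = s_(n+1) − s_(2) = (-2**(n + 1)*(2*n + 1)*factorial(n + 4)) − (-1440), i.e. -4*2**n*n*factorial(n + 4) - 2*2**n*factorial(n + 4) + 1440.

S(n) = - 4 \cdot 2^{n} n \left(n + 4\right)! - 2 \cdot 2^{n} \left(n + 4\right)! + 1440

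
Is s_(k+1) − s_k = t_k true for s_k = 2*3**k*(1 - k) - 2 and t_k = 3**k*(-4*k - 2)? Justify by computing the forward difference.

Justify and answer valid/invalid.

Valid: the claim telescopes to t_k.

s_(k+1) = -6*3**k*k - 2
s_(k+1) − s_k = 3**k*(-4*k - 2)
(s_(k+1) − s_k) − t_k = 0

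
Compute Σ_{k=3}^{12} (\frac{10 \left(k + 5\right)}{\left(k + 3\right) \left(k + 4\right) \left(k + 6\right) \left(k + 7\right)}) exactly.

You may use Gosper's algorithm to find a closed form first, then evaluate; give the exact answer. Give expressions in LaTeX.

Σ = 625/8208

Step 1: r(k) = (k + 3)*(k + 6)**2/((k + 5)**2*(k + 8)).
Factor: A=k + 3; B=k + 8; C=k**2 + 10*k + 25.
Solve (k + 3)·f(k+1) − (k + 7)·f(k) = k**2 + 10*k + 25.
Bound: deg f ≤ 4.
Match coefficients ⇒ f(k) = k*(k + 4)*(k + 5)*(k + 9)/36.
Then R = B(k−1)f/C = k*(k + 4)*(k + 7)*(k + 9)/(36*(k + 5)), so s_k = R(k)·t_k = 5*k*(k + 9)/(18*(k**2 + 9*k + 18)).
Check: Δs_k = 10*(k + 5)/(k**4 + 20*k**3 + 145*k**2 + 450*k + 504). ✓
Evaluate s at k=13 and k=3: 715/2736 and 5/27; difference 625/8208.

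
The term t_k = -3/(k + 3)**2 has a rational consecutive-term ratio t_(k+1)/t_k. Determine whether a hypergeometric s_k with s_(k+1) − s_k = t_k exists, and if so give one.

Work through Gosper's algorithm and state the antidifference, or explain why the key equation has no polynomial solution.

none — t_k is not Gosper-summable

t_(k+1)/t_k = (k + 3)**2/(k + 4)**2.
Take A(k)=k**2 + 6*k + 9, B(k)=k**2 + 8*k + 16, C(k)=1.
Solve (k**2 + 6*k + 9)·f(k+1) − (k**2 + 6*k + 9)·f(k) = 1.
deg f ≤ 0 (via 2,2,0).
Write f(k) = c0. Then LHS − RHS = -1, requiring -1 = 0: contradictory. No certificate.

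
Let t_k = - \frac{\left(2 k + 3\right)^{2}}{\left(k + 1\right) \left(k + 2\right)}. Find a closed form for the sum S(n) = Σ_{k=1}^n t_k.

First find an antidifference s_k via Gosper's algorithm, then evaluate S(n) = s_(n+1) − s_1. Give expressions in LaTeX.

Step 1: r(k) = (k + 1)*(2*k + 5)**2/((k + 3)*(2*k + 3)**2).
Factor: A=k + 1; B=k + 3; C=k**2 + 3*k + 9/4.
Key eq: (k + 1)·f(k+1) = (k + 2)·f(k) + (k**2 + 3*k + 9/4).
deg f ≤ 2 (via 1,1,2).
Solve for f: f(k) = k*(4*k + 5)/4 (degree 2 ≤ 2).
Then R = B(k−1)f/C = k*(k + 2)*(4*k + 5)/(2*k + 3)**2, so s_k = R(k)·t_k = k*(-4*k - 5)/(k + 1).
Check: Δs_k = (-4*k**2 - 12*k - 9)/(k**2 + 3*k + 2). ✓
Telescope: S(n) = s_(n+1) − s_(1) = (-4*n**2 - 13*n - 9)/(n + 2) − (-9/2) = n*(-8*n - 17)/(2*(n + 2)).

S(n) = \frac{n \left(- 8 n - 17\right)}{2 \left(n + 2\right)}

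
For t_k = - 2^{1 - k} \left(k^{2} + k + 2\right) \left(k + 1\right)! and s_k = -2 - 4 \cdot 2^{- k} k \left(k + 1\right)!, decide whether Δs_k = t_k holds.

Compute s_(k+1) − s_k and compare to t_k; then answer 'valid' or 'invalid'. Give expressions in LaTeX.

Valid — Δs_k = t_k.

s_(k+1) = -4*2**(-k - 1)*(k + 1)*factorial(k + 2) - 2
s_(k+1) − s_k = -2**(1 - k)*(k**2 + k + 2)*factorial(k + 1)
(s_(k+1) − s_k) − t_k = 0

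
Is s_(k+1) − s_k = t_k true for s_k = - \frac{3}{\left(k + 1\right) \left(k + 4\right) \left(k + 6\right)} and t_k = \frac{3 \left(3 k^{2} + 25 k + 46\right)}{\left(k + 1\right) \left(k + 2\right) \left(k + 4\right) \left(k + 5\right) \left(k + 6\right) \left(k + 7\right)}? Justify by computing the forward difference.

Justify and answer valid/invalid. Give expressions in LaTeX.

s_(k+1) = -3/((k + 2)*(k + 5)*(k + 7))
s_(k+1) − s_k = 3*(3*k**2 + 25*k + 46)/(k**6 + 25*k**5 + 247*k**4 + 1219*k**3 + 3112*k**2 + 3796*k + 1680)
(s_(k+1) − s_k) − t_k = 0

Valid — Δs_k = t_k.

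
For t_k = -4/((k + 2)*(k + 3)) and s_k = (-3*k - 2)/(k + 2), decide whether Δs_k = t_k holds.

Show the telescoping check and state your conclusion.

s_(k+1) = (-3*k - 5)/(k + 3)
s_(k+1) − s_k = -4/(k**2 + 5*k + 6)
(s_(k+1) − s_k) − t_k = 0

Valid — Δs_k = t_k.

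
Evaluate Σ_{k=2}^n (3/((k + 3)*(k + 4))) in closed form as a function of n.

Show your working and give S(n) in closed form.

S(n) = 3*(n - 1)/(5*(n + 4))

r(k) = (k + 3)/(k + 5) after simplifying.
Take A(k)=k + 3, B(k)=k + 5, C(k)=1.
Solve (k + 3)·f(k+1) − (k + 4)·f(k) = 1.
From deg A=1, deg B=1, deg C=0: d=1.
Solve for f: f(k) = k/3 (degree 1 ≤ 1).
So s_k = (B(k−1)f/C)·t_k = (k*(k + 4)/3)·t_k = k/(k + 3).
Verify: 3/(k**2 + 7*k + 12) matches t_k.
Telescope: S(n) = s_(n+1) − s_(2) = (n + 1)/(n + 4) − (2/5) = 3*(n - 1)/(5*(n + 4)).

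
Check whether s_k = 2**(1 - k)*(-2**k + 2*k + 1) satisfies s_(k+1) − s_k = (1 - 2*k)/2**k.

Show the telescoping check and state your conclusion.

s_(k+1) = (-2**(k + 1) + 2*k + 3)/2**k
s_(k+1) − s_k = (1 - 2*k)/2**k
(s_(k+1) − s_k) − t_k = 0

Valid: the claim telescopes to t_k.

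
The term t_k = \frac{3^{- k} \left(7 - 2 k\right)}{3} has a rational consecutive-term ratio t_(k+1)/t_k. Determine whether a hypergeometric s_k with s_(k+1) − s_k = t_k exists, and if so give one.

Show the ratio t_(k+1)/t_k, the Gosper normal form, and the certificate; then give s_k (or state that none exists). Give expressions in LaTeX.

The ratio is (2*k - 5)/(3*(2*k - 7)).
So A=1/3 and B=1, with C=k - 7/2.
Solve (1/3)·f(k+1) − (1)·f(k) = k - 7/2.
From deg A=0, deg B=0, deg C=1: d=1.
Match coefficients ⇒ f(k) = -3*(k - 3)/2.
R(k) = B(k−1)·f(k)/C(k) = -3*(k - 3)/(2*k - 7); s_k = R·t_k = (k - 3)/3**k.
Check: Δs_k = (7 - 2*k)/(3*3**k). ✓

s_k = 3^{- k} \left(k - 3\right)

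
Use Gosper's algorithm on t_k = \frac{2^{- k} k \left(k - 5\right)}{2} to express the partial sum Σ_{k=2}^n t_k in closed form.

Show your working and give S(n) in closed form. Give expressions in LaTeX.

t_(k+1)/t_k = (k - 4)*(k + 1)/(2*k*(k - 5)).
A = 1/2, B = 1, C = k**2 - 5*k.
Set up (1/2)·f(k+1) − (1)·f(k) − (k**2 - 5*k) = 0.
Degrees (0,0,2) ⇒ d ≤ 2.
A polynomial solution: f(k) = -2*(k**2 - 3*k - 2).
Get s_k = R·t_k = (-k**2 + 3*k + 2)/2**k with R(k) = B(k−1)f(k)/C(k) = -2*(k**2 - 3*k - 2)/(k*(k - 5)).
Verify: k*(k - 5)/(2*2**k) matches t_k.
s_(n+1) = 2**(-n - 1)*(-n**2 + n + 4) and s_(2) = 1, so S(n) = 2**(-n - 1)*(-2**(n + 1) - n**2 + n + 4).

S(n) = 2^{- n - 1} \left(- 2^{n + 1} - n^{2} + n + 4\right)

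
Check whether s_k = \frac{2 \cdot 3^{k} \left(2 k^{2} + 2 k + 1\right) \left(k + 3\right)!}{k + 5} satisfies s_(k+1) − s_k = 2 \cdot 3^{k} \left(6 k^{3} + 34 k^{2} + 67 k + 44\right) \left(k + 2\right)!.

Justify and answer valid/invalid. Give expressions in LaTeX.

s_(k+1) = 6*3**k*(2*k**2 + 6*k + 5)*factorial(k + 4)/(k + 6)
s_(k+1) − s_k = 2*3**k*(6*k**4 + 70*k**3 + 283*k**2 + 482*k + 294)*factorial(k + 3)/((k + 5)*(k + 6))
(s_(k+1) − s_k) − t_k = -4*3**k*(6*k**4 + 64*k**3 + 235*k**2 + 377*k + 219)*factorial(k + 2)/((k + 5)*(k + 6))

Invalid: residual - \frac{4 \cdot 3^{k} \left(6 k^{4} + 64 k^{3} + 235 k^{2} + 377 k + 219\right) \left(k + 2\right)!}{\left(k + 5\right) \left(k + 6\right)} ≠ 0.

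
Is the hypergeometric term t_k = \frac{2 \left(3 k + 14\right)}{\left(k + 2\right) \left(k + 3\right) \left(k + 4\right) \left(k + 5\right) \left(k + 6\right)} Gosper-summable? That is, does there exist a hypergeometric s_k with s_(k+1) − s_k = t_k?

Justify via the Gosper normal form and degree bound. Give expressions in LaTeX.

r(k) = (k + 2)*(3*k + 17)/((k + 7)*(3*k + 14)) after simplifying.
Normal form (A,B,C) = (k + 2, k + 7, k + 14/3).
Set up (k + 2)·f(k+1) − (k + 6)·f(k) − (k + 14/3) = 0.
From deg A=1, deg B=1, deg C=1: d=4.
Solve for f: f(k) = k*(k + 4)*(k**2 + 10*k + 31)/90 (degree 4 ≤ 4).
Then R = B(k−1)f/C = k*(k + 4)*(k + 6)*(k**2 + 10*k + 31)/(30*(3*k + 14)), so s_k = R(k)·t_k = k*(k**2 + 10*k + 31)/(15*(k**3 + 10*k**2 + 31*k + 30)).
s_(k+1) − s_k = 2*(3*k + 14)/(k**5 + 20*k**4 + 155*k**3 + 580*k**2 + 1044*k + 720) = t_k.

Yes. s_k = \frac{k \left(k^{2} + 10 k + 31\right)}{15 \left(k^{3} + 10 k^{2} + 31 k + 30\right)}.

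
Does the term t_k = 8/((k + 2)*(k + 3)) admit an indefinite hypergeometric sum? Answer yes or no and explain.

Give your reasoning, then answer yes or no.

Step 1: r(k) = (k + 2)/(k + 4).
So A=k + 2 and B=k + 4, with C=1.
Solve (k + 2)·f(k+1) − (k + 3)·f(k) = 1.
d = 1 from the (1,1,0) case.
Solve for f: f(k) = k/2 (degree 1 ≤ 1).
Certificate R = B(k−1)f/C = k*(k + 3)/2 gives s_k = 4*k/(k + 2).
Verify: 8/(k**2 + 5*k + 6) matches t_k.

Yes. s_k = 4*k/(k + 2).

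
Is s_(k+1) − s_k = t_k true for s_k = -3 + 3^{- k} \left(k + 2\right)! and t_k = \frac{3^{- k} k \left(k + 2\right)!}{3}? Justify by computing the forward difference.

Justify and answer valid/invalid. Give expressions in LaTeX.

Valid: the claim telescopes to t_k.

s_(k+1) = 3**(-k - 1)*factorial(k + 3) - 3
s_(k+1) − s_k = k*factorial(k + 2)/(3*3**k)
(s_(k+1) − s_k) − t_k = 0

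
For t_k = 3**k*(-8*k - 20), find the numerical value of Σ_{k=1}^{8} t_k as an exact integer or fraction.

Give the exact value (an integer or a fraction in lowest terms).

The ratio is 3*(2*k + 7)/(2*k + 5).
So A=3 and B=1, with C=k + 5/2.
f must satisfy (3)·f(k+1) − (1)·f(k) = k + 5/2.
From deg A=0, deg B=0, deg C=1: d=1.
Coefficient equations give f(k) = (k + 1)/2.
Then R = B(k−1)f/C = (k + 1)/(2*k + 5), so s_k = R(k)·t_k = -4*3**k*(k + 1).
Verify: 3**k*(-8*k - 20) matches t_k.
Telescoping: Σ = s_(9) − s_(1) = -787320 − (-24) = -787296.

Σ = -787296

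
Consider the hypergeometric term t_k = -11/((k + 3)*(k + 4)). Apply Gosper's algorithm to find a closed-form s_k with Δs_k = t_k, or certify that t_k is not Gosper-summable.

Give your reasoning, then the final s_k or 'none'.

r(k) = (k + 3)/(k + 5) after simplifying.
So A=k + 3 and B=k + 5, with C=1.
Key eq: (k + 3)·f(k+1) = (k + 4)·f(k) + (1).
d = 1 from the (1,1,0) case.
A polynomial solution: f(k) = k/3.
Then R = B(k−1)f/C = k*(k + 4)/3, so s_k = R(k)·t_k = -11*k/(3*k + 9).
Verify: -11/(k**2 + 7*k + 12) matches t_k.

s_k = -11*k/(3*k + 9)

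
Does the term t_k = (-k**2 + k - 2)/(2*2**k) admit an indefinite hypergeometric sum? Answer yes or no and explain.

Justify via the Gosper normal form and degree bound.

Yes. s_k = (k**2 + k + 4)/2**k.

Ratio r(k) = (k**2 + k + 2)/(2*(k**2 - k + 2)).
Gosper form: A/B · C(k+1)/C(k) with A=1/2, B=1, C=k**2 - k + 2.
Key eq: (1/2)·f(k+1) = (1)·f(k) + (k**2 - k + 2).
Bound: deg f ≤ 2.
Match coefficients ⇒ f(k) = -2*(k**2 + k + 4).
Certificate R = B(k−1)f/C = -2*(k**2 + k + 4)/(k**2 - k + 2) gives s_k = (k**2 + k + 4)/2**k.
Δs = (-k**2 + k - 2)/(2*2**k), as required.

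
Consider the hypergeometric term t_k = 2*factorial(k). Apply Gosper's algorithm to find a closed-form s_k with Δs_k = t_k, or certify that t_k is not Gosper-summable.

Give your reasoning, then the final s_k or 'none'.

Ratio r(k) = k + 1.
Take A(k)=k + 1, B(k)=1, C(k)=1.
Key eq: (k + 1)·f(k+1) = (1)·f(k) + (1).
deg f ≤ -1 (via 1,0,0).
deg f ≤ -1 is impossible — no certificate.

not Gosper-summable; s_k does not exist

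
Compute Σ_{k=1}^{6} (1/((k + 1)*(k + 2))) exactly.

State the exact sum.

Ratio r(k) = (k + 1)/(k + 3).
Gosper form: A/B · C(k+1)/C(k) with A=k + 1, B=k + 3, C=1.
Key eq: (k + 1)·f(k+1) = (k + 2)·f(k) + (1).
From deg A=1, deg B=1, deg C=0: d=1.
Coefficient equations give f(k) = k.
Get s_k = R·t_k = k/(k + 1) with R(k) = B(k−1)f(k)/C(k) = k*(k + 2).
s_(k+1) − s_k = 1/(k**2 + 3*k + 2) = t_k.
Telescoping: Σ = s_(7) − s_(1) = 7/8 − (1/2) = 3/8.

Σ = 3/8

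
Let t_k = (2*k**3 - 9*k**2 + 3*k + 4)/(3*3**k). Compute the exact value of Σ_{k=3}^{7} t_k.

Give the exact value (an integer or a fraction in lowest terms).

Σ = -26/2187

r(k) = k*(2*k**2 - 3*k - 9)/(3*(2*k**3 - 9*k**2 + 3*k + 4)) after simplifying.
Normal form (A,B,C) = (1/3, 1, k**3 - 9*k**2/2 + 3*k/2 + 2).
Need (1/3)·f(k+1) − (1)·f(k) = k**3 - 9*k**2/2 + 3*k/2 + 2.
Bound: deg f ≤ 3.
Solve for f: f(k) = -3*(k**3 - 3*k**2 + 1)/2 (degree 3 ≤ 3).
So s_k = (B(k−1)f/C)·t_k = (-3*(k**3 - 3*k**2 + 1)/((k - 4)*(k - 1)*(2*k + 1)))·t_k = (-k**3 + 3*k**2 - 1)/3**k.
Check: Δs_k = (2*k**3 - 9*k**2 + 3*k + 4)/(3*3**k). ✓
Σ_(k=3)^(7) t_k = s_(8) − s_(3) = -107/2187 − (-1/27) = -26/2187.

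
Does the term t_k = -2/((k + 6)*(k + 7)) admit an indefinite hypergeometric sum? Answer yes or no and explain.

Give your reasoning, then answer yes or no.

Yes. s_k = -k/(3*k + 18).

Step 1: r(k) = (k + 6)/(k + 8).
So A=k + 6 and B=k + 8, with C=1.
Need (k + 6)·f(k+1) − (k + 7)·f(k) = 1.
From deg A=1, deg B=1, deg C=0: d=1.
Solving with deg f ≤ 1: f(k) = k/6.
R(k) = B(k−1)·f(k)/C(k) = k*(k + 7)/6; s_k = R·t_k = -k/(3*k + 18).
Δs = -2/(k**2 + 13*k + 42), as required.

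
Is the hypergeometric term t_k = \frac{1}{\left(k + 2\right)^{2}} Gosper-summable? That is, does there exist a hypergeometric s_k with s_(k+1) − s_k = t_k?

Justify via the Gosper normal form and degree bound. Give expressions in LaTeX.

No — key equation has no polynomial f.

Compute t_(k+1)/t_k: get (k + 2)**2/(k + 3)**2.
So A=k**2 + 4*k + 4 and B=k**2 + 6*k + 9, with C=1.
Key eq: (k**2 + 4*k + 4)·f(k+1) = (k**2 + 4*k + 4)·f(k) + (1).
Degrees (2,2,0) ⇒ d ≤ 0.
Write f(k) = c0. Then LHS − RHS = -1, requiring -1 = 0: contradictory. No certificate.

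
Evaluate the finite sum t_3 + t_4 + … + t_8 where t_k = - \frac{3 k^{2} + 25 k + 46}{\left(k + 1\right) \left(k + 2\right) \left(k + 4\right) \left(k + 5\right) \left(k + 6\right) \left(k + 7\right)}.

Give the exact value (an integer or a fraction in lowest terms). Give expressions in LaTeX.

r(k) = (k + 1)*(k + 4)*(25*k + 3*(k + 1)**2 + 71)/((k + 3)*(k + 8)*(3*k**2 + 25*k + 46)) after simplifying.
Normal form (A,B,C) = (k + 1, k + 8, k**3 + 34*k**2/3 + 121*k/3 + 46).
Set up (k + 1)·f(k+1) − (k + 7)·f(k) − (k**3 + 34*k**2/3 + 121*k/3 + 46) = 0.
From deg A=1, deg B=1, deg C=3: d=6.
Match coefficients ⇒ f(k) = k*(k + 2)*(k + 3)*(k + 5)*(k**2 + 11*k + 34)/72.
Then R = B(k−1)f/C = k*(k + 2)*(k + 5)*(k + 7)*(k**2 + 11*k + 34)/(24*(3*k**2 + 25*k + 46)), so s_k = R(k)·t_k = k*(-k**2 - 11*k - 34)/(24*(k**3 + 11*k**2 + 34*k + 24)).
Verify: (-3*k**2 - 25*k - 46)/(k**6 + 25*k**5 + 247*k**4 + 1219*k**3 + 3112*k**2 + 3796*k + 1680) matches t_k.
Evaluate s at k=9 and k=3: -107/2600 and -19/504; difference -283/81900.

Σ = -283/81900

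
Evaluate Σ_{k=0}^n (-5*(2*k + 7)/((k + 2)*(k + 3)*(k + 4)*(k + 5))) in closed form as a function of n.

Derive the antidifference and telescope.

Step 1: r(k) = (k + 2)*(2*k + 9)/((k + 6)*(2*k + 7)).
Factor: A=k + 2; B=k + 6; C=k + 7/2.
Set up (k + 2)·f(k+1) − (k + 5)·f(k) − (k + 7/2) = 0.
deg f ≤ 3 (via 1,1,1).
Coefficient equations give f(k) = k*(k + 3)*(k + 6)/16.
So s_k = (B(k−1)f/C)·t_k = (k*(k + 3)*(k + 5)*(k + 6)/(8*(2*k + 7)))·t_k = 5*k*(-k - 6)/(8*(k**2 + 6*k + 8)).
Check: Δs_k = 5*(-2*k - 7)/(k**4 + 14*k**3 + 71*k**2 + 154*k + 120). ✓
Telescope: S(n) = s_(n+1) − s_(0) = 5*(-n**2 - 8*n - 7)/(8*(n**2 + 8*n + 15)) − (0) = 5*(-n**2 - 8*n - 7)/(8*(n**2 + 8*n + 15)).

S(n) = 5*(-n**2 - 8*n - 7)/(8*(n**2 + 8*n + 15))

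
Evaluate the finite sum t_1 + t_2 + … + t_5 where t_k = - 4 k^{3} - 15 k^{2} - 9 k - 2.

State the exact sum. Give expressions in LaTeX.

Ratio r(k) = (4*k**3 + 27*k**2 + 51*k + 30)/(4*k**3 + 15*k**2 + 9*k + 2).
Normal form (A,B,C) = (1, 1, k**3 + 15*k**2/4 + 9*k/4 + 1/2).
f must satisfy (1)·f(k+1) − (1)·f(k) = k**3 + 15*k**2/4 + 9*k/4 + 1/2.
deg f ≤ 4 (via 0,0,3).
A polynomial solution: f(k) = k**2*(k**2 + 3*k - 2)/4.
R(k) = B(k−1)·f(k)/C(k) = k**2*(k**2 + 3*k - 2)/(4*k**3 + 15*k**2 + 9*k + 2); s_k = R·t_k = k**2*(-k**2 - 3*k + 2).
Check: Δs_k = -4*k**3 - 15*k**2 - 9*k - 2. ✓
Telescoping: Σ = s_(6) − s_(1) = -1872 − (-2) = -1870.

Σ = -1870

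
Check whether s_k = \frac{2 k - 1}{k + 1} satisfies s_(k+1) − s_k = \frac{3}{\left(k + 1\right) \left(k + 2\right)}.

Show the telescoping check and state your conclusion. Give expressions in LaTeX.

s_(k+1) = (2*k + 1)/(k + 2)
s_(k+1) − s_k = 3/(k**2 + 3*k + 2)
(s_(k+1) − s_k) − t_k = 0

Valid: the claim telescopes to t_k.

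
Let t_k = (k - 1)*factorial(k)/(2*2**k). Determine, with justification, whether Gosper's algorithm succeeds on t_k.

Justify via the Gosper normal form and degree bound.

Compute t_(k+1)/t_k: get k*(k + 1)/(2*(k - 1)).
Normal form (A,B,C) = (k/2 + 1/2, 1, k - 1).
f must satisfy (k/2 + 1/2)·f(k+1) − (1)·f(k) = k - 1.
Degrees (1,0,1) ⇒ d ≤ 0.
Solve for f: f(k) = 2 (degree 0 ≤ 0).
Certificate R = B(k−1)f/C = 2/(k - 1) gives s_k = factorial(k)/2**k.
Check: Δs_k = (k - 1)*factorial(k)/(2*2**k). ✓

Yes. s_k = factorial(k)/2**k.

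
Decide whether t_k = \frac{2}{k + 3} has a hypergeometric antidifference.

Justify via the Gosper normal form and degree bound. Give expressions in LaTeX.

No — key equation has no polynomial f.

Ratio r(k) = (k + 3)/(k + 4).
So A=k + 3 and B=k + 4, with C=1.
f must satisfy (k + 3)·f(k+1) − (k + 3)·f(k) = 1.
From deg A=1, deg B=1, deg C=0: d=0.
Generic f = c0 gives residual -1; -1 = 0 cannot hold, so t_k is not Gosper-summable.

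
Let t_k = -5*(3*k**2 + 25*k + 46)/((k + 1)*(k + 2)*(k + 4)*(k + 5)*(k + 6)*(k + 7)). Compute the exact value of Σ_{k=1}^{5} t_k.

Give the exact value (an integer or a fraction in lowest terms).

Compute t_(k+1)/t_k: get (k + 1)*(k + 4)*(25*k + 3*(k + 1)**2 + 71)/((k + 3)*(k + 8)*(3*k**2 + 25*k + 46)).
Gosper form: A/B · C(k+1)/C(k) with A=k + 1, B=k + 8, C=k**3 + 34*k**2/3 + 121*k/3 + 46.
Solve (k + 1)·f(k+1) − (k + 7)·f(k) = k**3 + 34*k**2/3 + 121*k/3 + 46.
deg f ≤ 6 (via 1,1,3).
Solve for f: f(k) = k*(k + 2)*(k + 3)*(k + 5)*(k**2 + 11*k + 34)/72 (degree 6 ≤ 6).
Then R = B(k−1)f/C = k*(k + 2)*(k + 5)*(k + 7)*(k**2 + 11*k + 34)/(24*(3*k**2 + 25*k + 46)), so s_k = R(k)·t_k = 5*k*(-k**2 - 11*k - 34)/(24*(k**3 + 11*k**2 + 34*k + 24)).
Verify: 5*(-3*k**2 - 25*k - 46)/(k**6 + 25*k**5 + 247*k**4 + 1219*k**3 + 3112*k**2 + 3796*k + 1680) matches t_k.
Σ_(k=1)^(5) t_k = s_(6) − s_(1) = -17/84 − (-23/168) = -11/168.

Σ = -11/168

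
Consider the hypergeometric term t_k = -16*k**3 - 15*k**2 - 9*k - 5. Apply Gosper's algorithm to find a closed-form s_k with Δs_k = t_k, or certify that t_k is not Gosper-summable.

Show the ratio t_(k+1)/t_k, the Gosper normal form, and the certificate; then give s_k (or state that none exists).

s_k = k*(-4*k**3 + 3*k**2 - k - 3)

The ratio is (16*k**3 + 63*k**2 + 87*k + 45)/(16*k**3 + 15*k**2 + 9*k + 5).
Take A(k)=1, B(k)=1, C(k)=k**3 + 15*k**2/16 + 9*k/16 + 5/16.
Key eq: (1)·f(k+1) = (1)·f(k) + (k**3 + 15*k**2/16 + 9*k/16 + 5/16).
From deg A=0, deg B=0, deg C=3: d=4.
Solve for f: f(k) = k*(4*k**3 - 3*k**2 + k + 3)/16 (degree 4 ≤ 4).
Certificate R = B(k−1)f/C = k*(4*k**3 - 3*k**2 + k + 3)/(16*k**3 + 15*k**2 + 9*k + 5) gives s_k = k*(-4*k**3 + 3*k**2 - k - 3).
Check: Δs_k = -16*k**3 - 15*k**2 - 9*k - 5. ✓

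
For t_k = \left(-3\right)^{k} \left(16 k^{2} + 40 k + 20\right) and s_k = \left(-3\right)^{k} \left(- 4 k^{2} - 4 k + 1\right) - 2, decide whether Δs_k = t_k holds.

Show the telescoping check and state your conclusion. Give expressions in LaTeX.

s_(k+1) = 3*(-3)**k*(4*k + 4*(k + 1)**2 + 3) - 2
s_(k+1) − s_k = (-3)**k*(16*k**2 + 40*k + 20)
(s_(k+1) − s_k) − t_k = 0

valid (s_(k+1) − s_k reduces to t_k)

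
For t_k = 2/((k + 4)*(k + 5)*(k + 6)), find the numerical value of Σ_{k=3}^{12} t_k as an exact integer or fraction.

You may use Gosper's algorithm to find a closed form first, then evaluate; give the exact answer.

Step 1: r(k) = (k + 4)/(k + 7).
Factor: A=k + 4; B=k + 7; C=1.
Set up (k + 4)·f(k+1) − (k + 6)·f(k) − (1) = 0.
Bound: deg f ≤ 2.
Solving with deg f ≤ 2: f(k) = k*(k + 9)/40.
R(k) = B(k−1)·f(k)/C(k) = k*(k + 6)*(k + 9)/40; s_k = R·t_k = k*(k + 9)/(20*(k + 4)*(k + 5)).
Check: Δs_k = 2/(k**3 + 15*k**2 + 74*k + 120). ✓
Telescoping: Σ = s_(13) − s_(3) = 143/3060 − (9/280) = 125/8568.

Σ = 125/8568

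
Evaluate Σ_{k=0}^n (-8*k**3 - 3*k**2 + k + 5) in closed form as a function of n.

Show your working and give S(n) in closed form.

The ratio is (8*k**3 + 27*k**2 + 29*k + 5)/(8*k**3 + 3*k**2 - k - 5).
Factor: A=1; B=1; C=k**3 + 3*k**2/8 - k/8 - 5/8.
f must satisfy (1)·f(k+1) − (1)·f(k) = k**3 + 3*k**2/8 - k/8 - 5/8.
From deg A=0, deg B=0, deg C=3: d=4.
Coefficient equations give f(k) = k*(k - 2)*(2*k**2 + k + 2)/8.
Certificate R = B(k−1)f/C = k*(k - 2)*(2*k**2 + k + 2)/(8*k**3 + 3*k**2 - k - 5) gives s_k = k*(-2*k**3 + 3*k**2 + 4).
Δs = -8*k**3 - 3*k**2 + k + 5, as required.
Evaluate: s_(n+1) = -2*n**4 - 5*n**3 - 3*n**2 + 5*n + 5; subtract s_(0) = 0 ⇒ S(n) = -2*n**4 - 5*n**3 - 3*n**2 + 5*n + 5.

S(n) = -2*n**4 - 5*n**3 - 3*n**2 + 5*n + 5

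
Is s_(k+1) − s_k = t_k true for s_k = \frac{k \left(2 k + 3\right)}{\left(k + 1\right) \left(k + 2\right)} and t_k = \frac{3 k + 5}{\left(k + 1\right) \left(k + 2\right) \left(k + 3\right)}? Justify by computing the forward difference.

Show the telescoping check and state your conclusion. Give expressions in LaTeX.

Valid — Δs_k = t_k.

s_(k+1) = (k + 1)*(2*k + 5)/((k + 2)*(k + 3))
s_(k+1) − s_k = (3*k + 5)/(k**3 + 6*k**2 + 11*k + 6)
(s_(k+1) − s_k) − t_k = 0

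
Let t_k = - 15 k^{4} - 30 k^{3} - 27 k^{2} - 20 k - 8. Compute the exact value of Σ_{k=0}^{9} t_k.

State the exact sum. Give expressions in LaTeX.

Step 1: r(k) = (15*k**4 + 90*k**3 + 207*k**2 + 224*k + 100)/(15*k**4 + 30*k**3 + 27*k**2 + 20*k + 8).
Factor: A=1; B=1; C=k**4 + 2*k**3 + 9*k**2/5 + 4*k/3 + 8/15.
Key eq: (1)·f(k+1) = (1)·f(k) + (k**4 + 2*k**3 + 9*k**2/5 + 4*k/3 + 8/15).
Bound: deg f ≤ 5.
Coefficient equations give f(k) = k*(k + 1)*(3*k**3 - 3*k**2 + 2*k + 2)/15.
R(k) = B(k−1)·f(k)/C(k) = k*(3*k**3 - 3*k**2 + 2*k + 2)/(15*k**3 + 15*k**2 + 12*k + 8); s_k = R·t_k = k*(-3*k**4 + k**2 - 4*k - 2).
s_(k+1) − s_k = -15*k**4 - 30*k**3 - 27*k**2 - 20*k - 8 = t_k.
Evaluate s at k=10 and k=0: -299420 and 0; difference -299420.

Σ = -299420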